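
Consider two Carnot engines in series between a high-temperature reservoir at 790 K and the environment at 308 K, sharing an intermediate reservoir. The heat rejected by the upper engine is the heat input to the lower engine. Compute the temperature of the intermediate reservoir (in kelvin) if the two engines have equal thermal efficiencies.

Equal efficiencies require 1 − T_m/T_H = 1 − T_C/T_m, i.e. T_m/T_H = T_C/T_m, so T_m = √(T_H·T_C) = √(790.00 × 308.00) = 493 K.

T_m ≈ 493 K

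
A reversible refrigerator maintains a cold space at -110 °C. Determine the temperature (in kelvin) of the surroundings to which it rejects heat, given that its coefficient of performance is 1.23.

T_H ≈ 295.8 K

T_C = -110 °C → -110 + 273.15 = 163.15 K.
COP_R = T_C/(T_H − T_C) ⇒ T_H = T_C·(1 + 1/COP_R) = 163.15 × (1 + 1/1.23) = 295.8 K.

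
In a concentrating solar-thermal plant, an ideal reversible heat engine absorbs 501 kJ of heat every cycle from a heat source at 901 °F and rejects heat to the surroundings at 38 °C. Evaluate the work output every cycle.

W ≈ 295 kJ

T_H = 901 °F → (901 − 32) × 5/9 = 482.78 °C = 755.93 K.
T_C = 38 °C → 38 + 273.15 = 311.15 K.
Since the cycle is reversible, η = 1 − T_C/T_H = 1 − 311.15/755.93 = 0.5884.
W = η·Q_H = 0.5884 × 501 = 295 kJ.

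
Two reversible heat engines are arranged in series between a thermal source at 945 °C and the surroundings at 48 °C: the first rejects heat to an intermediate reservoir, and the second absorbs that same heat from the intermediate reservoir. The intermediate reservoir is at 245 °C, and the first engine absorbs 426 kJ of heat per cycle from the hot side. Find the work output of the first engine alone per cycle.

T_H = 945 °C → 945 + 273.15 = 1218.15 K.
T_C = 48 °C → 48 + 273.15 = 321.15 K.
T_m = 245 °C → 245 + 273.15 = 518.15 K.
First-stage efficiency η₁ = 1 − T_m/T_H = 1 − 518.15/1218.15 = 0.5746.
W₁ = η₁·Q_H = 0.5746 × 426 = 244.8 kJ.

W₁ ≈ 244.8 kJ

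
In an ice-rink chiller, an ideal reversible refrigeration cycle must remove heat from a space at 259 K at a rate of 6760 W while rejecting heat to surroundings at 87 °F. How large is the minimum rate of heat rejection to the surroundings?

T_H = 87 °F → (87 − 32) × 5/9 = 30.56 °C = 303.71 K.
For a reversible cycle Q_H/Q_C = T_H/T_C, so Q_H = Q_C·T_H/T_C = 6760 × 303.71/259.00 = 7927 W.

Q̇_H ≈ 7927 W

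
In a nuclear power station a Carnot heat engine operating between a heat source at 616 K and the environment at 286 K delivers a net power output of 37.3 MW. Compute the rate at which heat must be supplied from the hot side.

The Carnot efficiency is η = 1 − T_C/T_H = 1 − 286.00/616.00 = 0.5357.
Q_H = W/η = 37.3/0.5357 = 69.63 MW.

Q̇_H ≈ 69.63 MW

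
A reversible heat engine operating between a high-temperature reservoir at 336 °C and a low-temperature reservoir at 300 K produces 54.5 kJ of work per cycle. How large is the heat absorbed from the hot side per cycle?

Q_H ≈ 107.4 kJ

T_H = 336 °C → 336 + 273.15 = 609.15 K.
The Carnot efficiency is η = 1 − T_C/T_H = 1 − 300.00/609.15 = 0.5075.
Q_H = W/η = 54.5/0.5075 = 107.4 kJ.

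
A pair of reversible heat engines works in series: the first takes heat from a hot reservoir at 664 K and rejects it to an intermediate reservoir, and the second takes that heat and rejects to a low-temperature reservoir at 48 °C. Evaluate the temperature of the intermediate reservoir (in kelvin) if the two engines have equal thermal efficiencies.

T_m ≈ 461.8 K

T_C = 48 °C → 48 + 273.15 = 321.15 K.
Equal efficiencies require 1 − T_m/T_H = 1 − T_C/T_m, i.e. T_m/T_H = T_C/T_m, so T_m = √(T_H·T_C) = √(664.00 × 321.15) = 461.8 K.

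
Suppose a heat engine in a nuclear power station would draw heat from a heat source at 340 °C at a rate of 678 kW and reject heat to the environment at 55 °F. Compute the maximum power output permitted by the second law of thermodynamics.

Ẇ_max ≈ 362 kW

T_H = 340 °C → 340 + 273.15 = 613.15 K.
T_C = 55 °F → (55 − 32) × 5/9 = 12.78 °C = 285.93 K.
No engine can exceed the Carnot limit: η_max = 1 − T_C/T_H = 1 − 285.93/613.15 = 0.5337.
W_max = η_max · Q_H = 0.5337 × 678 = 362 kW.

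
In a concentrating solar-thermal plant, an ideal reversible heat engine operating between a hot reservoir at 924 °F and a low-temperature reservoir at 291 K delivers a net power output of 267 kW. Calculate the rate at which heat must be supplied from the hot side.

T_H = 924 °F → (924 − 32) × 5/9 = 495.56 °C = 768.71 K.
For a reversible engine, η = 1 − T_C/T_H = 1 − 291.00/768.71 = 0.6214.
Q_H = W/η = 267/0.6214 = 430 kW.

Q̇_H ≈ 430 kW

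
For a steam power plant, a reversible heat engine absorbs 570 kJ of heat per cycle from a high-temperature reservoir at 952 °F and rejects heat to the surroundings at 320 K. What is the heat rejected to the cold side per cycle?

T_H = 952 °F → (952 − 32) × 5/9 = 511.11 °C = 784.26 K.
η_rev = 1 − T_C/T_H = 1 − 320.00/784.26 = 0.5920.
For a reversible cycle Q_C/Q_H = T_C/T_H, so Q_C = 570 × 320.00/784.26 = 233 kJ.

Q_C ≈ 233 kJ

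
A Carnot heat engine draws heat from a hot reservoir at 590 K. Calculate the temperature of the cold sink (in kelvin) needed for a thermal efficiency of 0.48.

T_C ≈ 307 K

From η = 1 − T_C/T_H, T_C = T_H·(1 − η) = 590.00 × (1 − 0.48) = 307 K.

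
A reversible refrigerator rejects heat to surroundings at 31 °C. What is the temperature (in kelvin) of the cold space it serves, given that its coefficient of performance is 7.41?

T_C ≈ 268 K

T_H = 31 °C → 31 + 273.15 = 304.15 K.
COP_R = T_C/(T_H − T_C) ⇒ T_C = T_H·COP_R/(1 + COP_R) = 304.15 × 7.41/(1 + 7.41) = 268 K.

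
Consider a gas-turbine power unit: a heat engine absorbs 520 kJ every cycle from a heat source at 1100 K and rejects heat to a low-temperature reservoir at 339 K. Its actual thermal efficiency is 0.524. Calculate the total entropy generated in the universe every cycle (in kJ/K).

ΔS_univ ≈ 0.2574 kJ/K

W = η·Q_H = 0.524 × 520 = 272.5 kJ, so Q_C = Q_H − W = 247.5 kJ.
The hot reservoir loses entropy Q_H/T_H = 520/1100.00 = 0.4727 kJ/K; the cold reservoir gains Q_C/T_C = 247.5/339.00 = 0.7301 kJ/K.
ΔS_univ = −Q_H/T_H + Q_C/T_C = 0.2574 kJ/K (> 0, since η = 0.524 < η_Carnot = 0.692).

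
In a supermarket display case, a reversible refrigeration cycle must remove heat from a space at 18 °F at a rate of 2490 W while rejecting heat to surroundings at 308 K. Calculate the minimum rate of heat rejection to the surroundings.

Q̇_H ≈ 2890 W

T_C = 18 °F → (18 − 32) × 5/9 = -7.78 °C = 265.37 K.
For a reversible cycle Q_H/Q_C = T_H/T_C, so Q_H = Q_C·T_H/T_C = 2490 × 308.00/265.37 = 2890 W.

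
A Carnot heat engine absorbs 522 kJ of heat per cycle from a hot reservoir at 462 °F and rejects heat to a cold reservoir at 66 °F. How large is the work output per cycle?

W ≈ 224.3 kJ

T_H = 462 °F → (462 − 32) × 5/9 = 238.89 °C = 512.04 K.
T_C = 66 °F → (66 − 32) × 5/9 = 18.89 °C = 292.04 K.
For a reversible engine, η = 1 − T_C/T_H = 1 − 292.04/512.04 = 0.4297.
W = η·Q_H = 0.4297 × 522 = 224.3 kJ.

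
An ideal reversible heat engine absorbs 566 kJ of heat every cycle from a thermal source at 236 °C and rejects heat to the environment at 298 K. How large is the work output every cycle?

W ≈ 235 kJ

T_H = 236 °C → 236 + 273.15 = 509.15 K.
The Carnot efficiency is η = 1 − T_C/T_H = 1 − 298.00/509.15 = 0.4147.
W = η·Q_H = 0.4147 × 566 = 235 kJ.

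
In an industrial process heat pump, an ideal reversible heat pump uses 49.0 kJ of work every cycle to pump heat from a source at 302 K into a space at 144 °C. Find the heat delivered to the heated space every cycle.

Q_H ≈ 178 kJ

T_H = 144 °C → 144 + 273.15 = 417.15 K.
For a reversible heat pump, COP_HP = T_H/(T_H − T_C) = 417.15/115.15 = 3.6227.
Q_H = COP_HP · W = 3.6227 × 49.0 = 178 kJ.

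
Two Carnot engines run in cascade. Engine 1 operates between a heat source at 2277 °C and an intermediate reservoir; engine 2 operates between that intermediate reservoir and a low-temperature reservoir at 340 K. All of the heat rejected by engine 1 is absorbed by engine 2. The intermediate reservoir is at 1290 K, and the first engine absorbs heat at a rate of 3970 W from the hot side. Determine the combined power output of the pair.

T_H = 2277 °C → 2277 + 273.15 = 2550.15 K.
Two reversible stages in series are equivalent to a single Carnot engine between T_H and T_C, so η_total = 1 − T_C/T_H = 1 − 340.00/2550.15 = 0.8667.
W_total = η_total · Q_H = 0.8667 × 3970 = 3440 W.

Ẇ_total ≈ 3440 W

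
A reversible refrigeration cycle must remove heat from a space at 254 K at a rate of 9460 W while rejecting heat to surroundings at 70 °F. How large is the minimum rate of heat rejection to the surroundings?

T_H = 70 °F → (70 − 32) × 5/9 = 21.11 °C = 294.26 K.
For a reversible cycle Q_H/Q_C = T_H/T_C, so Q_H = Q_C·T_H/T_C = 9460 × 294.26/254.00 = 10960 W.

Q̇_H ≈ 10960 W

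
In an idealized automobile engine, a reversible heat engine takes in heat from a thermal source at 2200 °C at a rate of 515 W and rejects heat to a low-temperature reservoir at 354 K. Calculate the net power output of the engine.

Ẇ ≈ 441 W

T_H = 2200 °C → 2200 + 273.15 = 2473.15 K.
Since the cycle is reversible, η = 1 − T_C/T_H = 1 − 354.00/2473.15 = 0.8569.
W = η·Q_H = 0.8569 × 515 = 441 W.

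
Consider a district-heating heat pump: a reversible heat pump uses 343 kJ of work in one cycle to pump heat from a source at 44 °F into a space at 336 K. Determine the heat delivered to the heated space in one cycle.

T_C = 44 °F → (44 − 32) × 5/9 = 6.67 °C = 279.82 K.
The Carnot heat-pump COP is COP_HP = T_H/(T_H − T_C) = 336.00/56.18 = 5.9804.
Q_H = COP_HP · W = 5.9804 × 343 = 2051 kJ.

Q_H ≈ 2051 kJ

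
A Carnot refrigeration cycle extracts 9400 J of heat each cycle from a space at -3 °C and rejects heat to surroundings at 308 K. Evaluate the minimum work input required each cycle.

W_in ≈ 1320 J

T_C = -3 °C → -3 + 273.15 = 270.15 K.
For a reversible refrigerator, COP_R = T_C/(T_H − T_C) = 270.15/37.85 = 7.1374.
W = Q_C/COP_R = 9400/7.1374 = 1320 J.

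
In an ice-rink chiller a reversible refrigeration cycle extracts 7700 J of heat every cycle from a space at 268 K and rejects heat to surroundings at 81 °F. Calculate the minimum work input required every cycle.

T_H = 81 °F → (81 − 32) × 5/9 = 27.22 °C = 300.37 K.
Carnot COP: COP_R = T_C/(T_H − T_C) = 268.00/32.37 = 8.2787.
W = Q_C/COP_R = 7700/8.2787 = 930 J.

W_in ≈ 930 J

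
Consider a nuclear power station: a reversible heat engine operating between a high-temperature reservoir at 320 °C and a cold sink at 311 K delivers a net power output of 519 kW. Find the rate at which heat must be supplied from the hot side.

T_H = 320 °C → 320 + 273.15 = 593.15 K.
The Carnot efficiency is η = 1 − T_C/T_H = 1 − 311.00/593.15 = 0.4757.
Q_H = W/η = 519/0.4757 = 1090 kW.

Q̇_H ≈ 1090 kW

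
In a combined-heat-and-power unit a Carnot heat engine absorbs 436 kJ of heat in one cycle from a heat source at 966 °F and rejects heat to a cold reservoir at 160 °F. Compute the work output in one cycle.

W ≈ 246 kJ

T_H = 966 °F → (966 − 32) × 5/9 = 518.89 °C = 792.04 K.
T_C = 160 °F → (160 − 32) × 5/9 = 71.11 °C = 344.26 K.
The Carnot efficiency is η = 1 − T_C/T_H = 1 − 344.26/792.04 = 0.5653.
W = η·Q_H = 0.5653 × 436 = 246 kJ.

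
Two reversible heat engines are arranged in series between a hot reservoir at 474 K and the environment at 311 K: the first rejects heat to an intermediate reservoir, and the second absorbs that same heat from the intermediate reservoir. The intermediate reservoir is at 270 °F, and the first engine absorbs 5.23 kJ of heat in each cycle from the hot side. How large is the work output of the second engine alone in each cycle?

T_m = 270 °F → (270 − 32) × 5/9 = 132.22 °C = 405.37 K.
Heat entering the second stage: Q_m = Q_H·(T_m/T_H) = 5.23 × 405.37/474.00 = 4.473 kJ.
Second-stage efficiency η₂ = 1 − T_C/T_m = 1 − 311.00/405.37 = 0.2328, so W₂ = η₂·Q_m = 1.041 kJ.

W₂ ≈ 1.041 kJ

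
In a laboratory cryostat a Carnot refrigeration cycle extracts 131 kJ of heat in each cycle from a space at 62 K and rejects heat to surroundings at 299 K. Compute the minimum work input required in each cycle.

COP_R = T_C/(T_H − T_C) = 62.00/237.00 = 0.2616.
W = Q_C/COP_R = 131/0.2616 = 501 kJ.

W_in ≈ 501 kJ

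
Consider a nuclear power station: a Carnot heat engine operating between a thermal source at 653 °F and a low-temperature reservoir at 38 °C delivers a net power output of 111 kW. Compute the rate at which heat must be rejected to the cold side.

T_H = 653 °F → (653 − 32) × 5/9 = 345.00 °C = 618.15 K.
T_C = 38 °C → 38 + 273.15 = 311.15 K.
The Carnot efficiency is η = 1 − T_C/T_H = 1 − 311.15/618.15 = 0.4966.
Since Q_C/Q_H = T_C/T_H and Q_H = W/η, Q_C = W·T_C/(T_H − T_C) = 111 × 311.15/307.00 = 112.5 kW.

Q̇_C ≈ 112.5 kW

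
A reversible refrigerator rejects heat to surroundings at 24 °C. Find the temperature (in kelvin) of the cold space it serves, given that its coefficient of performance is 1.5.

T_C ≈ 178 K

T_H = 24 °C → 24 + 273.15 = 297.15 K.
COP_R = T_C/(T_H − T_C) ⇒ T_C = T_H·COP_R/(1 + COP_R) = 297.15 × 1.5/(1 + 1.5) = 178 K.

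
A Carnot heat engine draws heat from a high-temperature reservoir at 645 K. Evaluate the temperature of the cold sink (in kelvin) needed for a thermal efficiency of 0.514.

From η = 1 − T_C/T_H, T_C = T_H·(1 − η) = 645.00 × (1 − 0.514) = 313.5 K.

T_C ≈ 313.5 K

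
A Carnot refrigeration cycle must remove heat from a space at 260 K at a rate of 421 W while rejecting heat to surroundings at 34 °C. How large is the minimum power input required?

Ẇ_in ≈ 76.3 W

T_H = 34 °C → 34 + 273.15 = 307.15 K.
Carnot COP: COP_R = T_C/(T_H − T_C) = 260.00/47.15 = 5.5143.
W = Q_C/COP_R = 421/5.5143 = 76.3 W.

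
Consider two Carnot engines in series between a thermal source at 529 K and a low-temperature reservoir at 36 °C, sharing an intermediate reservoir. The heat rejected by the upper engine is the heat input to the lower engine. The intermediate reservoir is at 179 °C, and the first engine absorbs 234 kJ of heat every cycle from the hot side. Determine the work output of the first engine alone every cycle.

W₁ ≈ 33.99 kJ

T_C = 36 °C → 36 + 273.15 = 309.15 K.
T_m = 179 °C → 179 + 273.15 = 452.15 K.
First-stage efficiency η₁ = 1 − T_m/T_H = 1 − 452.15/529.00 = 0.1453.
W₁ = η₁·Q_H = 0.1453 × 234 = 33.99 kJ.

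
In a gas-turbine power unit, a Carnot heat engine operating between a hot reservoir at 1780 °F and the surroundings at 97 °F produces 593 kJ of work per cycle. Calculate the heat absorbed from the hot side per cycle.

T_H = 1780 °F → (1780 − 32) × 5/9 = 971.11 °C = 1244.26 K.
T_C = 97 °F → (97 − 32) × 5/9 = 36.11 °C = 309.26 K.
η_rev = 1 − T_C/T_H = 1 − 309.26/1244.26 = 0.7514.
Q_H = W/η = 593/0.7514 = 789.1 kJ.

Q_H ≈ 789.1 kJ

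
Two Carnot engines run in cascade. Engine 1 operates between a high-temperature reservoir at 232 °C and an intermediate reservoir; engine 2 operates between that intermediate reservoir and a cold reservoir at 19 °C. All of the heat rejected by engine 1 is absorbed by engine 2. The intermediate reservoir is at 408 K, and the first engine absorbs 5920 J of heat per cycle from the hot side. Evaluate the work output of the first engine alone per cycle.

T_H = 232 °C → 232 + 273.15 = 505.15 K.
T_C = 19 °C → 19 + 273.15 = 292.15 K.
First-stage efficiency η₁ = 1 − T_m/T_H = 1 − 408.00/505.15 = 0.1923.
W₁ = η₁·Q_H = 0.1923 × 5920 = 1140 J.

W₁ ≈ 1140 J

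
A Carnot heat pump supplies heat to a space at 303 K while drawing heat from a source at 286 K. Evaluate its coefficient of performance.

The Carnot heat-pump COP is COP_HP = T_H/(T_H − T_C) = 303.00/(303.00 − 286.00) = 17.82.

COP_HP ≈ 17.82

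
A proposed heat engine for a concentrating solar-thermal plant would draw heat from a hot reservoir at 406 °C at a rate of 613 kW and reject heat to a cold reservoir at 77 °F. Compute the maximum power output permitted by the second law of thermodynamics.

Ẇ_max ≈ 344 kW

T_H = 406 °C → 406 + 273.15 = 679.15 K.
T_C = 77 °F → (77 − 32) × 5/9 = 25.00 °C = 298.15 K.
By the Carnot theorem, η_max = 1 − T_C/T_H = 1 − 298.15/679.15 = 0.5610.
W_max = η_max · Q_H = 0.5610 × 613 = 344 kW.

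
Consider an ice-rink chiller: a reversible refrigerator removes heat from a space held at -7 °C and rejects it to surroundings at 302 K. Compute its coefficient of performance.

T_C = -7 °C → -7 + 273.15 = 266.15 K.
Carnot COP: COP_R = T_C/(T_H − T_C) = 266.15/(302.00 − 266.15) = 7.42.

COP_R ≈ 7.42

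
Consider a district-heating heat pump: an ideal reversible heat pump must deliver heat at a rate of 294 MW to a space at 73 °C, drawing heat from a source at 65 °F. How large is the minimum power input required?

T_H = 73 °C → 73 + 273.15 = 346.15 K.
T_C = 65 °F → (65 − 32) × 5/9 = 18.33 °C = 291.48 K.
For a reversible heat pump, COP_HP = T_H/(T_H − T_C) = 346.15/54.67 = 6.3320.
W = Q_H/COP_HP = 294/6.3320 = 46.43 MW.

Ẇ_in ≈ 46.43 MW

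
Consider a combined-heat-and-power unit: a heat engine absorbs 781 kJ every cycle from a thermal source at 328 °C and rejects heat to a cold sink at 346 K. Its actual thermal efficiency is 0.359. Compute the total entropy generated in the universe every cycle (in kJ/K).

T_H = 328 °C → 328 + 273.15 = 601.15 K.
W = η·Q_H = 0.359 × 781 = 280.4 kJ, so Q_C = Q_H − W = 500.6 kJ.
Reservoir entropy changes: ΔS_H = −Q_H/T_H = −781/601.15 = -1.299 kJ/K and ΔS_C = +Q_C/T_C = 500.6/346.00 = 1.447 kJ/K.
ΔS_univ = −Q_H/T_H + Q_C/T_C = 0.148 kJ/K (> 0, since η = 0.359 < η_Carnot = 0.424).

ΔS_univ ≈ 0.148 kJ/K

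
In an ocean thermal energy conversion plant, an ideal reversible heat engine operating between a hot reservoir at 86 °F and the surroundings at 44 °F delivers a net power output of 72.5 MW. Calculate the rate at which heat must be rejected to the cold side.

T_H = 86 °F → (86 − 32) × 5/9 = 30.00 °C = 303.15 K.
T_C = 44 °F → (44 − 32) × 5/9 = 6.67 °C = 279.82 K.
Since the cycle is reversible, η = 1 − T_C/T_H = 1 − 279.82/303.15 = 0.0770.
Since Q_C/Q_H = T_C/T_H and Q_H = W/η, Q_C = W·T_C/(T_H − T_C) = 72.5 × 279.82/23.33 = 869 MW.

Q̇_C ≈ 869 MW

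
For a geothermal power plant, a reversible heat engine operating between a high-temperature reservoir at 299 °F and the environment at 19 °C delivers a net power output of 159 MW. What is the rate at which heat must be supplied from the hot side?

T_H = 299 °F → (299 − 32) × 5/9 = 148.33 °C = 421.48 K.
T_C = 19 °C → 19 + 273.15 = 292.15 K.
The Carnot efficiency is η = 1 − T_C/T_H = 1 − 292.15/421.48 = 0.3069.
Q_H = W/η = 159/0.3069 = 518 MW.

Q̇_H ≈ 518 MW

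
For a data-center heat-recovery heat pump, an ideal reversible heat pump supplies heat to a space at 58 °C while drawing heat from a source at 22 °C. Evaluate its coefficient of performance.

COP_HP ≈ 9.20

T_H = 58 °C → 58 + 273.15 = 331.15 K.
T_C = 22 °C → 22 + 273.15 = 295.15 K.
Reversible heating COP: COP_HP = T_H/(T_H − T_C) = 331.15/(331.15 − 295.15) = 9.20.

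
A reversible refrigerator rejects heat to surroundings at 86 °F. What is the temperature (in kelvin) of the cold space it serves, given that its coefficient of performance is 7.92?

T_C ≈ 269.2 K

T_H = 86 °F → (86 − 32) × 5/9 = 30.00 °C = 303.15 K.
COP_R = T_C/(T_H − T_C) ⇒ T_C = T_H·COP_R/(1 + COP_R) = 303.15 × 7.92/(1 + 7.92) = 269.2 K.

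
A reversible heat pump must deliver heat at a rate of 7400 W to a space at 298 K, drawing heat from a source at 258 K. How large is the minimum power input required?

The Carnot heat-pump COP is COP_HP = T_H/(T_H − T_C) = 298.00/40.00 = 7.4500.
W = Q_H/COP_HP = 7400/7.4500 = 993 W.

Ẇ_in ≈ 993 W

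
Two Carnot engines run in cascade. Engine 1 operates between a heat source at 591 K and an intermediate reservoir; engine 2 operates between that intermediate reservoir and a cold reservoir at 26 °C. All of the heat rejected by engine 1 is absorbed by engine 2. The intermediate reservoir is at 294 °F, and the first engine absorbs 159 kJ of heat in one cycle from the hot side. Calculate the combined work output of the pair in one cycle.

W_total ≈ 78.5 kJ

T_C = 26 °C → 26 + 273.15 = 299.15 K.
Two reversible stages in series are equivalent to a single Carnot engine between T_H and T_C, so η_total = 1 − T_C/T_H = 1 − 299.15/591.00 = 0.4938.
W_total = η_total · Q_H = 0.4938 × 159 = 78.5 kJ.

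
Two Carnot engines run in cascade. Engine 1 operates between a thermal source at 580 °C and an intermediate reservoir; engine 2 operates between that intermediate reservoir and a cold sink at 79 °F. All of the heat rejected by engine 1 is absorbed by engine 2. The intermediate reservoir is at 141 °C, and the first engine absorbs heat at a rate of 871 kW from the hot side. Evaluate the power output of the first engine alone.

Ẇ₁ ≈ 448.2 kW

T_H = 580 °C → 580 + 273.15 = 853.15 K.
T_C = 79 °F → (79 − 32) × 5/9 = 26.11 °C = 299.26 K.
T_m = 141 °C → 141 + 273.15 = 414.15 K.
First-stage efficiency η₁ = 1 − T_m/T_H = 1 − 414.15/853.15 = 0.5146.
W₁ = η₁·Q_H = 0.5146 × 871 = 448.2 kW.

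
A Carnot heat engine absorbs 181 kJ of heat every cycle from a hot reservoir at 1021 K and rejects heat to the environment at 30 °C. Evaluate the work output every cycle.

T_C = 30 °C → 30 + 273.15 = 303.15 K.
The Carnot efficiency is η = 1 − T_C/T_H = 1 − 303.15/1021.00 = 0.7031.
W = η·Q_H = 0.7031 × 181 = 127 kJ.

W ≈ 127 kJ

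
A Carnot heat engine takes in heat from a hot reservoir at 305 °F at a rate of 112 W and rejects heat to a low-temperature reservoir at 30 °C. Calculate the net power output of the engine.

T_H = 305 °F → (305 − 32) × 5/9 = 151.67 °C = 424.82 K.
T_C = 30 °C → 30 + 273.15 = 303.15 K.
For a reversible engine, η = 1 − T_C/T_H = 1 − 303.15/424.82 = 0.2864.
W = η·Q_H = 0.2864 × 112 = 32.08 W.

Ẇ ≈ 32.08 W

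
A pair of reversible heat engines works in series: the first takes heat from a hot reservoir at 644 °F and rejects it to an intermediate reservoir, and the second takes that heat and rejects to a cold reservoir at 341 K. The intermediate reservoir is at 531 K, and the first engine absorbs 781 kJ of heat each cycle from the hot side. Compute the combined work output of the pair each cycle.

T_H = 644 °F → (644 − 32) × 5/9 = 340.00 °C = 613.15 K.
Two reversible stages in series are equivalent to a single Carnot engine between T_H and T_C, so η_total = 1 − T_C/T_H = 1 − 341.00/613.15 = 0.4439.
W_total = η_total · Q_H = 0.4439 × 781 = 347 kJ.

W_total ≈ 347 kJ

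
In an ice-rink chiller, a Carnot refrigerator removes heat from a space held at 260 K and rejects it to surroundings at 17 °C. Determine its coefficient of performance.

COP_R ≈ 8.62

T_H = 17 °C → 17 + 273.15 = 290.15 K.
For a reversible refrigerator, COP_R = T_C/(T_H − T_C) = 260.00/(290.15 − 260.00) = 8.62.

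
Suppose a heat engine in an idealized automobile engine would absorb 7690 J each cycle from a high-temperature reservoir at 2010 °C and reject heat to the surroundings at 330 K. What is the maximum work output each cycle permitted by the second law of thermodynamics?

W_max ≈ 6580 J

T_H = 2010 °C → 2010 + 273.15 = 2283.15 K.
The second-law ceiling is the Carnot efficiency, η_max = 1 − T_C/T_H = 1 − 330.00/2283.15 = 0.8555.
W_max = η_max · Q_H = 0.8555 × 7690 = 6580 J.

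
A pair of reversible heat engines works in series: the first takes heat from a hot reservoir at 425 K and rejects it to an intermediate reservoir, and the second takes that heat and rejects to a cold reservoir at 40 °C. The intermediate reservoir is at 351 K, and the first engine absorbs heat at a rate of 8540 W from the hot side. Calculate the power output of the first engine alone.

Ẇ₁ ≈ 1490 W

T_C = 40 °C → 40 + 273.15 = 313.15 K.
First-stage efficiency η₁ = 1 − T_m/T_H = 1 − 351.00/425.00 = 0.1741.
W₁ = η₁·Q_H = 0.1741 × 8540 = 1490 W.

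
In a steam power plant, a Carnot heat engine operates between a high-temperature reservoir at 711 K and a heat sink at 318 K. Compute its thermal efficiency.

η ≈ 0.553

η_rev = 1 − T_C/T_H = 1 − 318.00/711.00 = 0.553.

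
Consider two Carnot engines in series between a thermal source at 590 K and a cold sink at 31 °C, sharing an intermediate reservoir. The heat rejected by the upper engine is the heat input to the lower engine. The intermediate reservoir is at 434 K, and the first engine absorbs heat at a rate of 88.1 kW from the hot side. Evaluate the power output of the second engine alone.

Ẇ₂ ≈ 19.39 kW

T_C = 31 °C → 31 + 273.15 = 304.15 K.
Heat entering the second stage: Q_m = Q_H·(T_m/T_H) = 88.1 × 434.00/590.00 = 64.81 kW.
Second-stage efficiency η₂ = 1 − T_C/T_m = 1 − 304.15/434.00 = 0.2992, so W₂ = η₂·Q_m = 19.39 kW.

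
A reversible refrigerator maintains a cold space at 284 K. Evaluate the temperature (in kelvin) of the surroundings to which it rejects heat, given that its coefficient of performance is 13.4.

COP_R = T_C/(T_H − T_C) ⇒ T_H = T_C·(1 + 1/COP_R) = 284.00 × (1 + 1/13.4) = 305.2 K.

T_H ≈ 305.2 K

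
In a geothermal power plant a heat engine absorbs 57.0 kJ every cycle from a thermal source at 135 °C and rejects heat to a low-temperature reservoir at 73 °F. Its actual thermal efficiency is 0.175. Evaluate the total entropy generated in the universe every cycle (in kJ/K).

T_H = 135 °C → 135 + 273.15 = 408.15 K.
T_C = 73 °F → (73 − 32) × 5/9 = 22.78 °C = 295.93 K.
W = η·Q_H = 0.175 × 57.0 = 9.975 kJ, so Q_C = Q_H − W = 47.02 kJ.
Reservoir entropy changes: ΔS_H = −Q_H/T_H = −57.0/408.15 = -0.1397 kJ/K and ΔS_C = +Q_C/T_C = 47.02/295.93 = 0.1589 kJ/K.
ΔS_univ = −Q_H/T_H + Q_C/T_C = 0.0193 kJ/K (> 0, since η = 0.175 < η_Carnot = 0.275).

ΔS_univ ≈ 0.0193 kJ/K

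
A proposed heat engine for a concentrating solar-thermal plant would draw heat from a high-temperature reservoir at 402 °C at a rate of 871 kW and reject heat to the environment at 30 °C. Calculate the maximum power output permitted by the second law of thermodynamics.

T_H = 402 °C → 402 + 273.15 = 675.15 K.
T_C = 30 °C → 30 + 273.15 = 303.15 K.
By the Carnot theorem, η_max = 1 − T_C/T_H = 1 − 303.15/675.15 = 0.5510.
W_max = η_max · Q_H = 0.5510 × 871 = 480 kW.

Ẇ_max ≈ 480 kW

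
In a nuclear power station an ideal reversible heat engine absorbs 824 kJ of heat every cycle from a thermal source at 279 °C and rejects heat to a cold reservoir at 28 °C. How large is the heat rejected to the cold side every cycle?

T_H = 279 °C → 279 + 273.15 = 552.15 K.
T_C = 28 °C → 28 + 273.15 = 301.15 K.
Carnot efficiency: η = 1 − T_C/T_H = 1 − 301.15/552.15 = 0.4546.
For a reversible cycle Q_C/Q_H = T_C/T_H, so Q_C = 824 × 301.15/552.15 = 449 kJ.

Q_C ≈ 449 kJ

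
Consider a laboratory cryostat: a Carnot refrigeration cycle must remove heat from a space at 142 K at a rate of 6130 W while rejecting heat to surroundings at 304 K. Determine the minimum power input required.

Carnot COP: COP_R = T_C/(T_H − T_C) = 142.00/162.00 = 0.8765.
W = Q_C/COP_R = 6130/0.8765 = 6990 W.

Ẇ_in ≈ 6990 W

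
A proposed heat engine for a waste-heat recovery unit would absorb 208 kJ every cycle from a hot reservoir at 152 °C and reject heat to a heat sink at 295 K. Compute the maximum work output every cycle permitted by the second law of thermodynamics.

W_max ≈ 63.7 kJ

T_H = 152 °C → 152 + 273.15 = 425.15 K.
The second-law ceiling is the Carnot efficiency, η_max = 1 − T_C/T_H = 1 − 295.00/425.15 = 0.3061.
W_max = η_max · Q_H = 0.3061 × 208 = 63.7 kJ.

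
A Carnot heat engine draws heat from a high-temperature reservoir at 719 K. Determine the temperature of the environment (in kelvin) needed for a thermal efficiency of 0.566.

T_C ≈ 312 K

From η = 1 − T_C/T_H, T_C = T_H·(1 − η) = 719.00 × (1 − 0.566) = 312 K.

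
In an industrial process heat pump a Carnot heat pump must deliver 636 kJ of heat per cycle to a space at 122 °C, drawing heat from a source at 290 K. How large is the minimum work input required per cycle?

W_in ≈ 169 kJ

T_H = 122 °C → 122 + 273.15 = 395.15 K.
COP_HP = T_H/(T_H − T_C) = 395.15/105.15 = 3.7580.
W = Q_H/COP_HP = 636/3.7580 = 169 kJ.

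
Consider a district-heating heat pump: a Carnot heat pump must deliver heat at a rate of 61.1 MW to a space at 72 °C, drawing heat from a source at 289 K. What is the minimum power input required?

T_H = 72 °C → 72 + 273.15 = 345.15 K.
Reversible heating COP: COP_HP = T_H/(T_H − T_C) = 345.15/56.15 = 6.1469.
W = Q_H/COP_HP = 61.1/6.1469 = 9.94 MW.

Ẇ_in ≈ 9.94 MW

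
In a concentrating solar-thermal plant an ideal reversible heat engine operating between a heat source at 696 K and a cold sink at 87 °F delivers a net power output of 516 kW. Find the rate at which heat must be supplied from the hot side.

Q̇_H ≈ 915 kW

T_C = 87 °F → (87 − 32) × 5/9 = 30.56 °C = 303.71 K.
The Carnot efficiency is η = 1 − T_C/T_H = 1 − 303.71/696.00 = 0.5636.
Q_H = W/η = 516/0.5636 = 915 kW.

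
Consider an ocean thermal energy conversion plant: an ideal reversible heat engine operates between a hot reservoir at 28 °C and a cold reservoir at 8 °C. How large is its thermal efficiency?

η ≈ 0.0664

T_H = 28 °C → 28 + 273.15 = 301.15 K.
T_C = 8 °C → 8 + 273.15 = 281.15 K.
Since the cycle is reversible, η = 1 − T_C/T_H = 1 − 281.15/301.15 = 0.0664.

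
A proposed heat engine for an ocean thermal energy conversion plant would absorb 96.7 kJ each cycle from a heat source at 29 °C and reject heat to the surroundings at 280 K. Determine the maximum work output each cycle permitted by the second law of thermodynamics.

T_H = 29 °C → 29 + 273.15 = 302.15 K.
The upper bound on efficiency is η_max = 1 − T_C/T_H = 1 − 280.00/302.15 = 0.0733.
W_max = η_max · Q_H = 0.0733 × 96.7 = 7.09 kJ.

W_max ≈ 7.09 kJ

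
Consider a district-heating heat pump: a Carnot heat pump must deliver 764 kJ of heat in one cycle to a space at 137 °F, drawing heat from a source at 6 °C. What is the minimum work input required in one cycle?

W_in ≈ 121 kJ

T_H = 137 °F → (137 − 32) × 5/9 = 58.33 °C = 331.48 K.
T_C = 6 °C → 6 + 273.15 = 279.15 K.
The Carnot heat-pump COP is COP_HP = T_H/(T_H − T_C) = 331.48/52.33 = 6.3341.
W = Q_H/COP_HP = 764/6.3341 = 121 kJ.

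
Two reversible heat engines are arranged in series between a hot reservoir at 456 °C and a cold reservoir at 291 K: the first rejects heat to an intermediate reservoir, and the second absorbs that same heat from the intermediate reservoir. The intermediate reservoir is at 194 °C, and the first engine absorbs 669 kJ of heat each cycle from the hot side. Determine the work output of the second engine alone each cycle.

T_H = 456 °C → 456 + 273.15 = 729.15 K.
T_m = 194 °C → 194 + 273.15 = 467.15 K.
Heat entering the second stage: Q_m = Q_H·(T_m/T_H) = 669 × 467.15/729.15 = 428.6 kJ.
Second-stage efficiency η₂ = 1 − T_C/T_m = 1 − 291.00/467.15 = 0.3771, so W₂ = η₂·Q_m = 161.6 kJ.

W₂ ≈ 161.6 kJ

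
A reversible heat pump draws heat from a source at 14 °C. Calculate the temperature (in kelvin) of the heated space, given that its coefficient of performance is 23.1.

T_C = 14 °C → 14 + 273.15 = 287.15 K.
COP_HP = T_H/(T_H − T_C) ⇒ T_H = T_C·COP_HP/(COP_HP − 1) = 287.15 × 23.1/(23.1 − 1) = 300 K.

T_H ≈ 300 K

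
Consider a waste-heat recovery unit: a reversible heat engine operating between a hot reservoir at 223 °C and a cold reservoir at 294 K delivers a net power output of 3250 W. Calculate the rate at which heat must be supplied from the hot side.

T_H = 223 °C → 223 + 273.15 = 496.15 K.
For a reversible engine, η = 1 − T_C/T_H = 1 − 294.00/496.15 = 0.4074.
Q_H = W/η = 3250/0.4074 = 7980 W.

Q̇_H ≈ 7980 W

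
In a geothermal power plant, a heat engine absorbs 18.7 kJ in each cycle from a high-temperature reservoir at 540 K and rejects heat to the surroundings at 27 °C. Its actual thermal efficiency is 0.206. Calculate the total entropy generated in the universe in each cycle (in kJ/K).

ΔS_univ ≈ 0.0148 kJ/K

T_C = 27 °C → 27 + 273.15 = 300.15 K.
W = η·Q_H = 0.206 × 18.7 = 3.852 kJ, so Q_C = Q_H − W = 14.85 kJ.
Entropy balance on the reservoirs: −Q_H/T_H = -0.03463 kJ/K, +Q_C/T_C = 0.04947 kJ/K.
ΔS_univ = −Q_H/T_H + Q_C/T_C = 0.0148 kJ/K (> 0, since η = 0.206 < η_Carnot = 0.444).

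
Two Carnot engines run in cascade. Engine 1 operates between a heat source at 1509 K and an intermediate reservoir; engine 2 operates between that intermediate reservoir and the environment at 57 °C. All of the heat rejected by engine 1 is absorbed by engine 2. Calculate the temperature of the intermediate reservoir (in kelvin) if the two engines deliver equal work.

T_C = 57 °C → 57 + 273.15 = 330.15 K.
For reversible stages Q_m = Q_H·(T_m/T_H). Setting W₁ = Q_H(1 − T_m/T_H) equal to W₂ = Q_m(1 − T_C/T_m) = Q_H·(T_m − T_C)/T_H gives T_H − T_m = T_m − T_C, so T_m = (T_H + T_C)/2 = (1509.00 + 330.15)/2 = 920 K.

T_m ≈ 920 K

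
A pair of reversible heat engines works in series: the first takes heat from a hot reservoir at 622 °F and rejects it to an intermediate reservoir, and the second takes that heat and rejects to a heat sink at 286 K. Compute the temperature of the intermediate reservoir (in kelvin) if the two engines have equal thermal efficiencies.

T_m ≈ 414.6 K

T_H = 622 °F → (622 − 32) × 5/9 = 327.78 °C = 600.93 K.
Equal efficiencies require 1 − T_m/T_H = 1 − T_C/T_m, i.e. T_m/T_H = T_C/T_m, so T_m = √(T_H·T_C) = √(600.93 × 286.00) = 414.6 K.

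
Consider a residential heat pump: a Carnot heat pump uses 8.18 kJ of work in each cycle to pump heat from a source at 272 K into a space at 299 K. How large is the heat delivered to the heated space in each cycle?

Q_H ≈ 90.6 kJ

For a reversible heat pump, COP_HP = T_H/(T_H − T_C) = 299.00/27.00 = 11.0741.
Q_H = COP_HP · W = 11.0741 × 8.18 = 90.6 kJ.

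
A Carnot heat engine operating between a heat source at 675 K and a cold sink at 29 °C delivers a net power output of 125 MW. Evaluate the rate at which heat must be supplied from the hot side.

T_C = 29 °C → 29 + 273.15 = 302.15 K.
Since the cycle is reversible, η = 1 − T_C/T_H = 1 − 302.15/675.00 = 0.5524.
Q_H = W/η = 125/0.5524 = 226 MW.

Q̇_H ≈ 226 MW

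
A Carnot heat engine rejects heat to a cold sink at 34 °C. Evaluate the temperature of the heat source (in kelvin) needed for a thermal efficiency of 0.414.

T_H ≈ 524 K

T_C = 34 °C → 34 + 273.15 = 307.15 K.
From η = 1 − T_C/T_H, solving for T_H gives T_H = T_C/(1 − η) = 307.15/(1 − 0.414) = 524 K.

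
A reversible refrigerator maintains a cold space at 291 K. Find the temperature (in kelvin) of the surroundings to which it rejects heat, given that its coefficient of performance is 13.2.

T_H ≈ 313 K

COP_R = T_C/(T_H − T_C) ⇒ T_H = T_C·(1 + 1/COP_R) = 291.00 × (1 + 1/13.2) = 313 K.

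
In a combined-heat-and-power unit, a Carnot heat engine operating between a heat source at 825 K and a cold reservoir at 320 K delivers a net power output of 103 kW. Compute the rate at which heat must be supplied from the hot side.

Q̇_H ≈ 168 kW

Carnot efficiency: η = 1 − T_C/T_H = 1 − 320.00/825.00 = 0.6121.
Q_H = W/η = 103/0.6121 = 168 kW.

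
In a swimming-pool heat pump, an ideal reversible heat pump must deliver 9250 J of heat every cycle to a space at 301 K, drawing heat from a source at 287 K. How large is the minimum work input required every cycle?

W_in ≈ 430 J

For a reversible heat pump, COP_HP = T_H/(T_H − T_C) = 301.00/14.00 = 21.5000.
W = Q_H/COP_HP = 9250/21.5000 = 430 J.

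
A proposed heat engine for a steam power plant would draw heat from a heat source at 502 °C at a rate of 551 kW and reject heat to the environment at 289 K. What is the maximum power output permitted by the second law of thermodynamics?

Ẇ_max ≈ 346 kW

T_H = 502 °C → 502 + 273.15 = 775.15 K.
The second-law ceiling is the Carnot efficiency, η_max = 1 − T_C/T_H = 1 − 289.00/775.15 = 0.6272.
W_max = η_max · Q_H = 0.6272 × 551 = 346 kW.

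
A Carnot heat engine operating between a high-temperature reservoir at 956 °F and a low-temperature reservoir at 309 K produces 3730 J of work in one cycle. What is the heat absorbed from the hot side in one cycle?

Q_H ≈ 6140 J

T_H = 956 °F → (956 − 32) × 5/9 = 513.33 °C = 786.48 K.
For a reversible engine, η = 1 − T_C/T_H = 1 − 309.00/786.48 = 0.6071.
Q_H = W/η = 3730/0.6071 = 6140 J.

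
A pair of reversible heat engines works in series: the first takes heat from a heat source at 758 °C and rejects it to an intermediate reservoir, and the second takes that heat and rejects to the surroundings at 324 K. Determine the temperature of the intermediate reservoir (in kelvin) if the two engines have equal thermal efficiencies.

T_m ≈ 578 K

T_H = 758 °C → 758 + 273.15 = 1031.15 K.
Equal efficiencies require 1 − T_m/T_H = 1 − T_C/T_m, i.e. T_m/T_H = T_C/T_m, so T_m = √(T_H·T_C) = √(1031.15 × 324.00) = 578 K.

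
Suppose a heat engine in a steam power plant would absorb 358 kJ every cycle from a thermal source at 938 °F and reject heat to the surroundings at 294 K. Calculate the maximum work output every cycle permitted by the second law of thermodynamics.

T_H = 938 °F → (938 − 32) × 5/9 = 503.33 °C = 776.48 K.
The second-law ceiling is the Carnot efficiency, η_max = 1 − T_C/T_H = 1 − 294.00/776.48 = 0.6214.
W_max = η_max · Q_H = 0.6214 × 358 = 222.5 kJ.

W_max ≈ 222.5 kJ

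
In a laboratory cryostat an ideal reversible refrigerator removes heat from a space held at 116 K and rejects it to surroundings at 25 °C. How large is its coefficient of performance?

COP_R ≈ 0.637

T_H = 25 °C → 25 + 273.15 = 298.15 K.
The reversible coefficient of performance is COP_R = T_C/(T_H − T_C) = 116.00/(298.15 − 116.00) = 0.637.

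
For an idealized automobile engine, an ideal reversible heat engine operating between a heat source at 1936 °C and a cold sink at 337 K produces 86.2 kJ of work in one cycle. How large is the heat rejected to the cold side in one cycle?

Q_C ≈ 15.52 kJ

T_H = 1936 °C → 1936 + 273.15 = 2209.15 K.
Carnot efficiency: η = 1 − T_C/T_H = 1 − 337.00/2209.15 = 0.8475.
Since Q_C/Q_H = T_C/T_H and Q_H = W/η, Q_C = W·T_C/(T_H − T_C) = 86.2 × 337.00/1872.15 = 15.52 kJ.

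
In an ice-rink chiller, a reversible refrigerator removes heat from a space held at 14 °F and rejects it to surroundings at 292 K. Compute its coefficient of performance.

T_C = 14 °F → (14 − 32) × 5/9 = -10.00 °C = 263.15 K.
Carnot COP: COP_R = T_C/(T_H − T_C) = 263.15/(292.00 − 263.15) = 9.121.

COP_R ≈ 9.121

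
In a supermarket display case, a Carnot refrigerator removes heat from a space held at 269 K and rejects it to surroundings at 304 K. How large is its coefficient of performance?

COP_R = T_C/(T_H − T_C) = 269.00/(304.00 − 269.00) = 7.686.

COP_R ≈ 7.686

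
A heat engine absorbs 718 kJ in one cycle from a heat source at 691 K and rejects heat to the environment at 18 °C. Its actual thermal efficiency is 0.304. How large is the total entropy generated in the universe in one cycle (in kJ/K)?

T_C = 18 °C → 18 + 273.15 = 291.15 K.
W = η·Q_H = 0.304 × 718 = 218.3 kJ, so Q_C = Q_H − W = 499.7 kJ.
Reservoir entropy changes: ΔS_H = −Q_H/T_H = −718/691.00 = -1.039 kJ/K and ΔS_C = +Q_C/T_C = 499.7/291.15 = 1.716 kJ/K.
ΔS_univ = −Q_H/T_H + Q_C/T_C = 0.6773 kJ/K (> 0, since η = 0.304 < η_Carnot = 0.579).

ΔS_univ ≈ 0.6773 kJ/K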